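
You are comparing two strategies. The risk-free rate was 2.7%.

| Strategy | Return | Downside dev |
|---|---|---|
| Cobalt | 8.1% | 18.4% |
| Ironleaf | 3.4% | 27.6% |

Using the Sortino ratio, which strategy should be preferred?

Cobalt: Sortino ratio = (8.1% − 2.7%) / 18.4% = 0.293
Ironleaf: Sortino ratio = (3.4% − 2.7%) / 27.6% = 0.025
Highest: Cobalt (0.293).

Cobalt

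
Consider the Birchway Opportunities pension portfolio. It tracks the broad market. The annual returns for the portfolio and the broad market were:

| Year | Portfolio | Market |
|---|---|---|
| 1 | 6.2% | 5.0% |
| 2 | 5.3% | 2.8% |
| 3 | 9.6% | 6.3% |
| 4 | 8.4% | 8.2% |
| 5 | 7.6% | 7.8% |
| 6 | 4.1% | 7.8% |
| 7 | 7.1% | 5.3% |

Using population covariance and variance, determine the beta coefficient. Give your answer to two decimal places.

0.26

r̄p = 6.9000%,  r̄m = 6.1714%
Cov = Σ(rp − r̄p)(rm − r̄m) / 7 = 0.8586
Var(rm) = Σ(rm − r̄m)² / 7 = 3.2763
β = Cov / Var = 0.8586 / 3.2763 = 0.2621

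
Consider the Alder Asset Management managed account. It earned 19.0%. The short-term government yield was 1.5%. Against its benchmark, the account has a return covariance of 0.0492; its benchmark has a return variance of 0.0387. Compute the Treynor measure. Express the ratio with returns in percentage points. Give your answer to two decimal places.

β = Cov / Var = 0.0492 / 0.0387 = 1.2713
Treynor = (Rp − Rf) / β = (19.0% − 1.5%) / 1.2713 = 17.50 / 1.2713 = 13.7654

13.77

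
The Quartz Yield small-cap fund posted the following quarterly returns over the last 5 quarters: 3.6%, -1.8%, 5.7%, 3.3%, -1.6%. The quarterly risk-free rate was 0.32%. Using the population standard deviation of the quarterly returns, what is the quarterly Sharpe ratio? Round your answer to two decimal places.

Mean return μ = 9.20 / 5 = 1.8400%
Σ(r − μ)² = (3.6 − 1.8400)² + (-1.8 − 1.8400)² + … = 45.2120
σ = √[45.2120 / 5] = 3.0071%
Sharpe = (μ − rf) / σ = (1.8400 − 0.32) / 3.0071 = 1.5200 / 3.0071 = 0.5055

0.51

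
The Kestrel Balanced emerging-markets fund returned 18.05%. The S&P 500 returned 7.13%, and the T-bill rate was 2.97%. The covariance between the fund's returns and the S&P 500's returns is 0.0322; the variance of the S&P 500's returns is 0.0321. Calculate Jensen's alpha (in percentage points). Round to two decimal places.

β = Cov / Var = 0.0322 / 0.0321 = 1.0031
E[R] = Rf + β(Rm − Rf) = 2.97% + 1.0031 × (7.13% − 2.97%) = 7.1429%
α = Rp − E[R] = 18.05% − 7.1429% = 10.9071

10.91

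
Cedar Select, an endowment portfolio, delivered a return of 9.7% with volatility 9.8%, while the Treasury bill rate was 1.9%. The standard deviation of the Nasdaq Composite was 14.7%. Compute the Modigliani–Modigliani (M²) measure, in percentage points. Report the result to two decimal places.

13.60

Sharpe = (Rp − Rf) / σp = (9.7% − 1.9%) / 9.8% = 0.7959
M² = Rf + Sharpe × σm = 1.9% + 0.7959 × 14.7% = 13.5997%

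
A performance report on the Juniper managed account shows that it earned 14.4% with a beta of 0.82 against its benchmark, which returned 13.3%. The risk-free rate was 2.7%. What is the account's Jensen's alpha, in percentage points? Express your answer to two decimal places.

CAPM expected return = Rf + β(Rm − Rf) = 2.7% + 0.82 × (13.3% − 2.7%) = 2.7 + 0.82 × 10.60 = 11.3920%
Jensen's α = Rp − E[R] = 14.4% − 11.3920% = 3.0080

3.01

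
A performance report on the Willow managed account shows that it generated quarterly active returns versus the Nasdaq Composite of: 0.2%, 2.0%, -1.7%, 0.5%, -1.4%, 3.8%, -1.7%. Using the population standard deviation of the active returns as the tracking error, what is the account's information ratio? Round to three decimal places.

0.126

r̄ = (0.2 + 2 − 1.7 + 0.5 − 1.4 + 3.8 − 1.7) / 7 = 0.2429%
Population σ = √[Σ(r − r̄)² / 7] = √[26.0571 / 7] = √3.7224 = 1.9294%
IR = r̄ / tracking error = 0.2429 / 1.9294 = 0.1259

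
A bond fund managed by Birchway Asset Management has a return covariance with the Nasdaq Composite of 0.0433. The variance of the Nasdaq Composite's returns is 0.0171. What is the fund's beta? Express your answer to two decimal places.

2.53

β = Cov(Rp, Rm) / Var(Rm) = 0.0433 / 0.0171 = 2.5322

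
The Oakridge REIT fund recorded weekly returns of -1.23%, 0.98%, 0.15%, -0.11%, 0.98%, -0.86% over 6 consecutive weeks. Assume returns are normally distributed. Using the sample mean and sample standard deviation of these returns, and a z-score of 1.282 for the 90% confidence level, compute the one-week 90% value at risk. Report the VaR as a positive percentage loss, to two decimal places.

r̄ = (-1.23 + 0.98 + 0.15 − 0.11 + 0.98 − 0.86) / 6 = -0.0150%
Σ(r − r̄)² = 4.2066; sample σ = √(4.2066/5) = 0.9172%
VaR = −(r̄ − z·σ) = −(-0.0150 − 1.282 × 0.9172) = −(-1.1909) = 1.1909%

1.19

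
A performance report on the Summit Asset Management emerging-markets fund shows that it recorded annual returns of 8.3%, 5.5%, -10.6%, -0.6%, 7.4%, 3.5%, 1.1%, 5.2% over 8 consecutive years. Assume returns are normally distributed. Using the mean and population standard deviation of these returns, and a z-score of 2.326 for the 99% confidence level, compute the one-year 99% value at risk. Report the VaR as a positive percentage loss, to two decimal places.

r̄ = (8.3 + 5.5 − 10.6 − 0.6 + 7.4 + 3.5 + 1.1 + 5.2) / 8 = 19.80 / 8 = 2.4750%
Population std dev = √[258.1150 / 8] = 5.6802%
VaR = −(r̄ − z·σ) = −(2.4750 − 2.326 × 5.6802) = −(-10.7371) = 10.7371%

10.74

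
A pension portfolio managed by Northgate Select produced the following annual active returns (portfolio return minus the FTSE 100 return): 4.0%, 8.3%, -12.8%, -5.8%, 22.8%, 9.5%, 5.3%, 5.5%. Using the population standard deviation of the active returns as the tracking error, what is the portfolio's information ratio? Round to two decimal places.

0.47

μ = (4 + 8.3 − 12.8 − 5.8 + 22.8 + 9.5 + 5.3 + 5.5) / 8 = 4.6000%
Population σ = √[Σ(r − μ)² / 8] = √[781.5200 / 8] = √97.6900 = 9.8838%
IR = μ / tracking error = 4.6000 / 9.8838 = 0.4654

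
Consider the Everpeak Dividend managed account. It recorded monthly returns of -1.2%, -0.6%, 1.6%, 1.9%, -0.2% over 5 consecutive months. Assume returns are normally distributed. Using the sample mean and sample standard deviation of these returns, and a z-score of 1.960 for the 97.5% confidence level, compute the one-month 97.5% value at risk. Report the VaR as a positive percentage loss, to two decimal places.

Mean return r̄ = 1.50 / 5 = 0.3000%
Σ(r − r̄)² = (-1.2 − 0.3000)² + (-0.6 − 0.3000)² + (1.6 − 0.3000)² + … = 7.5600
sample σ = √(7.5600 / 4) = √1.8900 = 1.3748%
VaR = −(r̄ − z·σ) = −(0.3000 − 1.960 × 1.3748) = −(-2.3946) = 2.3946%

2.39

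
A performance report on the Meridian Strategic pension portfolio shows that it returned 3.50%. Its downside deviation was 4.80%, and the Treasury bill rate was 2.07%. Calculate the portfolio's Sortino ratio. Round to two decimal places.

Sortino = (Rp − Rf) / σd = (3.50% − 2.07%) / 4.80% = 1.43% / 4.80% = 0.2979

0.30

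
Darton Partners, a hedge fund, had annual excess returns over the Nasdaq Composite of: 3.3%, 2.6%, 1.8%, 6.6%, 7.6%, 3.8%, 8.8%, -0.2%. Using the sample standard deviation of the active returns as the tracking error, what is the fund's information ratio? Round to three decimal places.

r̄ = (3.3 + 2.6 + 1.8 + 6.6 + 7.6 + 3.8 + 8.8 − 0.2) / 8 = 34.30 / 8 = 4.2875%
Σ(r − r̄)² = 67.0688; sample σ = √(67.0688/7) = 3.0954%
IR = r̄ / tracking error = 4.2875 / 3.0954 = 1.3851

1.385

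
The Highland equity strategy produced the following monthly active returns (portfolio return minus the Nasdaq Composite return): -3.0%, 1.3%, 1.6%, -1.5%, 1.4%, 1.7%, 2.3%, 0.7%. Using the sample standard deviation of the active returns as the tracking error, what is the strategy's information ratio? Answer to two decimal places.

r̄ = (-3 + 1.3 + 1.6 − 1.5 + 1.4 + 1.7 + 2.3 + 0.7) / 8 = 4.50 / 8 = 0.5625%
Sample std dev = √[23.5988 / 7] = 1.8361%
IR = r̄ / tracking error = 0.5625 / 1.8361 = 0.3064

0.31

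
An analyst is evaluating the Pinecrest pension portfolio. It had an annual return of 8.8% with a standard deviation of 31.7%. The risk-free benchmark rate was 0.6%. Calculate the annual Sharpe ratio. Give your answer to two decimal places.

Sharpe = (Rp − Rf) / σp = (8.8% − 0.6%) / 31.7% = 8.20% / 31.7% = 0.2587

0.26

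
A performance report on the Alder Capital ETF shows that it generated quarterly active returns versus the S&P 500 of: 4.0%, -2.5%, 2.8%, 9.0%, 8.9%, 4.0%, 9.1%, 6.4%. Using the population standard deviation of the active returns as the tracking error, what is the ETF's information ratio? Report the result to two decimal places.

1.39

Mean return r̄ = 41.70 / 8 = 5.2125%
Σ(r − r̄)² = (4 − 5.2125)² + (-2.5 − 5.2125)² + … = 112.7088
σ = √[112.7088 / 8] = 3.7535%
IR = r̄ / tracking error = 5.2125 / 3.7535 = 1.3887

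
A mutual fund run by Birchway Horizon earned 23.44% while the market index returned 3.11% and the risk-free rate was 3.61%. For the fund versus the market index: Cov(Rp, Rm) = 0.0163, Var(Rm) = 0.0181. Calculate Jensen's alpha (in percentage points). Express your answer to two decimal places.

β = Cov / Var = 0.0163 / 0.0181 = 0.9006
E[R] = Rf + β(Rm − Rf) = 3.61% + 0.9006 × (3.11% − 3.61%) = 3.1597%
α = Rp − E[R] = 23.44% − 3.1597% = 20.2803

20.28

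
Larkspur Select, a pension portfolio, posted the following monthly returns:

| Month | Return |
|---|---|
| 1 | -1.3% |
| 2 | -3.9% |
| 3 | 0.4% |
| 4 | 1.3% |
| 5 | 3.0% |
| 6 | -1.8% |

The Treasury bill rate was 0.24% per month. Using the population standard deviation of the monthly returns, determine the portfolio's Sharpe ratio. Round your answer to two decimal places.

-0.28

r̄ = (-1.3 − 3.9 + 0.4 + 1.3 + 3 − 1.8) / 6 = -2.30 / 6 = -0.3833%
Population σ = √[Σ(r − r̄)² / 6] = √[30.1083 / 6] = √5.0181 = 2.2401%
Sharpe = (r̄ − rf) / σ = (-0.3833 − 0.24) / 2.2401 = -0.6233 / 2.2401 = -0.2782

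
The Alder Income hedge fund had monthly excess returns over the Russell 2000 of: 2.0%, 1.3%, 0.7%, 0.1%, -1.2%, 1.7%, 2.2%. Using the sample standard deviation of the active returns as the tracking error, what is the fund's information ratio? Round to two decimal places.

0.80

Mean return r̄ = 6.80 / 7 = 0.9714%
Σ(r − r̄)² = 8.7543; sample σ = √(8.7543/6) = 1.2079%
IR = r̄ / tracking error = 0.9714 / 1.2079 = 0.8042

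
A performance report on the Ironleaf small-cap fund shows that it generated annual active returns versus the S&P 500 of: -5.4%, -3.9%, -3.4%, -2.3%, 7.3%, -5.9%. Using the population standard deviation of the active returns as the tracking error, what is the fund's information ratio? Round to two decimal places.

Mean return r̄ = -13.60 / 6 = -2.2667%
Population σ = √[Σ(r − r̄)² / 6] = √[118.4933 / 6] = √19.7489 = 4.4440%
IR = r̄ / tracking error = -2.2667 / 4.4440 = -0.5101

-0.51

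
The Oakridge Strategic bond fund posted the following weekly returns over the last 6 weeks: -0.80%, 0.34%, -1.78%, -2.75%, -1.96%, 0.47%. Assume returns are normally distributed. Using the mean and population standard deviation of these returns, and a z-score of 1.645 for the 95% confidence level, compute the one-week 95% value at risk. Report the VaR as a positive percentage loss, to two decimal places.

3.04

μ = (-0.8 + 0.34 − 1.78 − 2.75 − 1.96 + 0.47) / 6 = -6.480 / 6 = -1.0800%
Σ(r − μ)² = (-0.8 − (-1.0800))² + (0.34 − (-1.0800))² + (-1.78 − (-1.0800))² + … = 8.5506
population σ = √(8.5506 / 6) = √1.4251 = 1.1938%
VaR = −(μ − z·σ) = −(-1.0800 − 1.645 × 1.1938) = −(-3.0438) = 3.0438%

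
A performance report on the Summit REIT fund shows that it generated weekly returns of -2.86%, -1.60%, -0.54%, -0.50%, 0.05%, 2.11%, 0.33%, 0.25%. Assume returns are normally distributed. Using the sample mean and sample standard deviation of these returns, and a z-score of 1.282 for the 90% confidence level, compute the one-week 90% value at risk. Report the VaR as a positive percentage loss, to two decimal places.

2.22

μ = (-2.86 − 1.6 − 0.54 − 0.5 + 0.05 + 2.11 + 0.33 + 0.25) / 8 = -2.760 / 8 = -0.3450%
Σ(r − μ)² = (-2.86 − (-0.3450))² + (-1.6 − (-0.3450))² + … = 14.9550
sample σ = √(14.9550 / 7) = √2.1364 = 1.4616%
VaR = −(μ − z·σ) = −(-0.3450 − 1.282 × 1.4616) = −(-2.2188) = 2.2188%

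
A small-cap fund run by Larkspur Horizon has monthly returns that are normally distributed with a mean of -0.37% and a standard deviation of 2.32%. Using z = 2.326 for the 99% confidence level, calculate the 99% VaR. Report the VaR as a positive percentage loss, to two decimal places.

VaR (as % loss) = −(μ − z·σ) = −(-0.37% − 2.326 × 2.32%) = −(-5.76632%) = 5.76632%

5.77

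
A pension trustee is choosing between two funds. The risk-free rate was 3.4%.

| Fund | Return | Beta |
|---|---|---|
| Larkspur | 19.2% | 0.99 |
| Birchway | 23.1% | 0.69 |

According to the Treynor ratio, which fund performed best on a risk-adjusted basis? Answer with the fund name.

Larkspur: Treynor = (19.2% − 3.4%) / 0.99 = 15.960
Birchway: Treynor = (23.1% − 3.4%) / 0.69 = 28.551
Highest: Birchway (28.551).

Birchway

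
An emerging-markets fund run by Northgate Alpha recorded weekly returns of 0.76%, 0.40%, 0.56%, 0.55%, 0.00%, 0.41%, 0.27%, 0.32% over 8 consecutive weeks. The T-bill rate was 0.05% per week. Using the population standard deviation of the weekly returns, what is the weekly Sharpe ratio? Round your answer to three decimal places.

1.690

Mean return r̄ = 3.270 / 8 = 0.4088%
Σ(r − r̄)² = 0.3605; population σ = √(0.3605/8) = 0.2123%
Sharpe = (r̄ − rf) / σ = (0.4088 − 0.05) / 0.2123 = 0.3588 / 0.2123 = 1.6901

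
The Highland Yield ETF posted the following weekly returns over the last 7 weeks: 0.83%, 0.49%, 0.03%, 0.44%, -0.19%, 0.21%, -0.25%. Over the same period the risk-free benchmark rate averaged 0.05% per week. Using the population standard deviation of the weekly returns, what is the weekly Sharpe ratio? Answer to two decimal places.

Mean return r̄ = 1.560 / 7 = 0.2229%
Population σ = √[Σ(r − r̄)² / 7] = √[0.9185 / 7] = √0.1312 = 0.3622%
Sharpe = (r̄ − rf) / σ = (0.2229 − 0.05) / 0.3622 = 0.1729 / 0.3622 = 0.4774

0.48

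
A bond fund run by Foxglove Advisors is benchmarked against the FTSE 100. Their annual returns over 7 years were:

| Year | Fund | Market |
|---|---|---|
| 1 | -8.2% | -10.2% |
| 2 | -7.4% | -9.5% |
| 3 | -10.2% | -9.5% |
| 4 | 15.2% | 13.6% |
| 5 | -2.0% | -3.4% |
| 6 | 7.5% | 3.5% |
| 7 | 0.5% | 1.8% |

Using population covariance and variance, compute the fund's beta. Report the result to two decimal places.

r̄p = -0.6571%,  r̄m = -1.9571%
Cov = Σ(rp − r̄p)(rm − r̄m) / 7 = 68.9296
Var(rm) = Σ(rm − r̄m)² / 7 = 67.1053
β = Cov / Var = 68.9296 / 67.1053 = 1.0272

1.03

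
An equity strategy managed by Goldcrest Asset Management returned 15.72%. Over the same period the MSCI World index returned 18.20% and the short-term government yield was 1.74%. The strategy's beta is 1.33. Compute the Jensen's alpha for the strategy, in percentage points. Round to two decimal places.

-7.91

CAPM expected return = Rf + β(Rm − Rf) = 1.74% + 1.33 × (18.20% − 1.74%) = 1.74 + 1.33 × 16.46 = 23.6318%
Jensen's α = Rp − E[R] = 15.72% − 23.6318% = -7.9118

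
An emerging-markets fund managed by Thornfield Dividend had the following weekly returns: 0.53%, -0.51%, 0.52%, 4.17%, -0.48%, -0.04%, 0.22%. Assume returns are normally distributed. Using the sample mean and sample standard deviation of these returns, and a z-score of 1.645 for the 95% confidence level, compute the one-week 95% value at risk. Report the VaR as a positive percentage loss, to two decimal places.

r̄ = (0.53 − 0.51 + 0.52 + 4.17 − 0.48 − 0.04 + 0.22) / 7 = 4.410 / 7 = 0.6300%
Σ(r − r̄)² = 15.7024; sample σ = √(15.7024/6) = 1.6177%
VaR = −(r̄ − z·σ) = −(0.6300 − 1.645 × 1.6177) = −(-2.0311) = 2.0311%

2.03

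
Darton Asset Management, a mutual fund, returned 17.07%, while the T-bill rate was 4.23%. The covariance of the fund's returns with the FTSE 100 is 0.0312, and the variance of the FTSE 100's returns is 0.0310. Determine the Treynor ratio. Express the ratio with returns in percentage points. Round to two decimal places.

12.76

β = Cov / Var = 0.0312 / 0.0310 = 1.0065
Treynor = (Rp − Rf) / β = (17.07% − 4.23%) / 1.0065 = 12.84 / 1.0065 = 12.7571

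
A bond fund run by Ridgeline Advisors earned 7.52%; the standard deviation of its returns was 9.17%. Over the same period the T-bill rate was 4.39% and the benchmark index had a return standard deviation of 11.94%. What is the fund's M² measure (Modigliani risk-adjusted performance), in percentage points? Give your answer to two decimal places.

Sharpe = (Rp − Rf) / σp = (7.52% − 4.39%) / 9.17% = 0.3413
M² = Rf + Sharpe × σm = 4.39% + 0.3413 × 11.94% = 8.4651%

8.47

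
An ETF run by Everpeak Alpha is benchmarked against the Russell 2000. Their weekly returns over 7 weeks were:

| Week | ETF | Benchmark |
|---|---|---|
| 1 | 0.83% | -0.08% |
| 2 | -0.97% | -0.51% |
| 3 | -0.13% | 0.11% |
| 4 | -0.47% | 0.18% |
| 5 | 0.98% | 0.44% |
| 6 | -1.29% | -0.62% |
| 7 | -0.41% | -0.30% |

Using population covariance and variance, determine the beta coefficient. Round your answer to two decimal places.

r̄p = -0.2086%,  r̄m = -0.1114%
Cov = Σ(rp − r̄p)(rm − r̄m) / 7 = 0.2172
Var(rm) = Σ(rm − r̄m)² / 7 = 0.1274
β = Cov / Var = 0.2172 / 0.1274 = 1.7049

1.70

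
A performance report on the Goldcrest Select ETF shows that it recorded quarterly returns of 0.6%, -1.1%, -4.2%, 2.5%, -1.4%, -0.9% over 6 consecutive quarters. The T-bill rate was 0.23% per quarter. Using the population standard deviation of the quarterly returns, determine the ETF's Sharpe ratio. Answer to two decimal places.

-0.48

μ = (0.6 − 1.1 − 4.2 + 2.5 − 1.4 − 0.9) / 6 = -4.50 / 6 = -0.7500%
Population σ = √[Σ(r − μ)² / 6] = √[24.8550 / 6] = √4.1425 = 2.0353%
Sharpe = (μ − rf) / σ = (-0.7500 − 0.23) / 2.0353 = -0.9800 / 2.0353 = -0.4815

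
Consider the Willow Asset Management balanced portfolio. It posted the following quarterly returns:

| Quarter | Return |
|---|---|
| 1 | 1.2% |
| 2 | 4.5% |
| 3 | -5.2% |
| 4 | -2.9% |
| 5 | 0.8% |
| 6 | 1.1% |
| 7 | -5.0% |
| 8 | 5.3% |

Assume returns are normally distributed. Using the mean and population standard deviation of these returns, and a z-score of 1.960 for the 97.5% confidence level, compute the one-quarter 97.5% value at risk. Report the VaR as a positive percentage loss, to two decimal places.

μ = (1.2 + 4.5 − 5.2 − 2.9 + 0.8 + 1.1 − 5 + 5.3) / 8 = -0.20 / 8 = -0.0250%
Σ(r − μ)² = (1.2 − (-0.0250))² + (4.5 − (-0.0250))² + (-5.2 − (-0.0250))² + … = 112.0750
population σ = √(112.0750 / 8) = √14.0094 = 3.7429%
VaR = −(μ − z·σ) = −(-0.0250 − 1.960 × 3.7429) = −(-7.3611) = 7.3611%

7.36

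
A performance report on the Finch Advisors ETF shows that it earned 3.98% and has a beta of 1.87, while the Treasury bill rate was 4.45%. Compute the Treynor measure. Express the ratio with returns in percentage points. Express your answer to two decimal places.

Treynor = (Rp − Rf) / β = (3.98% − 4.45%) / 1.87 = -0.47 / 1.87 = -0.2513

-0.25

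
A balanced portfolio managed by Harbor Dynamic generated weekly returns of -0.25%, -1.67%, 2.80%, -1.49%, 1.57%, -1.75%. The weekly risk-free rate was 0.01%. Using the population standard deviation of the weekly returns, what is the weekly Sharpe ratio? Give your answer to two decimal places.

-0.08

r̄ = (-0.25 − 1.67 + 2.8 − 1.49 + 1.57 − 1.75) / 6 = -0.790 / 6 = -0.1317%
Population σ = √[Σ(r − r̄)² / 6] = √[18.3349 / 6] = √3.0558 = 1.7481%
Sharpe = (r̄ − rf) / σ = (-0.1317 − 0.01) / 1.7481 = -0.1417 / 1.7481 = -0.0811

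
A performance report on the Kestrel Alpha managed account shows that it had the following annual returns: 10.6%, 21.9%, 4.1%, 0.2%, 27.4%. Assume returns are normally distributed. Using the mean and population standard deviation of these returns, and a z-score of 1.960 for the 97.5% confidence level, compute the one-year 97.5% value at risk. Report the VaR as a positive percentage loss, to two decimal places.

Mean return r̄ = 64.20 / 5 = 12.8400%
Σ(r − r̄)² = (10.6 − 12.8400)² + (21.9 − 12.8400)² + (4.1 − 12.8400)² + … = 535.2520
σ = √[535.2520 / 5] = 10.3465%
VaR = −(r̄ − z·σ) = −(12.8400 − 1.960 × 10.3465) = −(-7.4391) = 7.4391%

7.44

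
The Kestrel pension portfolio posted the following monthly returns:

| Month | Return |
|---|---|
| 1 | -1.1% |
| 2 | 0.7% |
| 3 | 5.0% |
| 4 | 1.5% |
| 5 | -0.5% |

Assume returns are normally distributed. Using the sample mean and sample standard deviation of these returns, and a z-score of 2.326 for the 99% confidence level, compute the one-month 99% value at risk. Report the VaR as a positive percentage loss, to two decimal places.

4.45

Mean return r̄ = 5.60 / 5 = 1.1200%
Σ(r − r̄)² = 22.9280; sample σ = √(22.9280/4) = 2.3942%
VaR = −(r̄ − z·σ) = −(1.1200 − 2.326 × 2.3942) = −(-4.4489) = 4.4489%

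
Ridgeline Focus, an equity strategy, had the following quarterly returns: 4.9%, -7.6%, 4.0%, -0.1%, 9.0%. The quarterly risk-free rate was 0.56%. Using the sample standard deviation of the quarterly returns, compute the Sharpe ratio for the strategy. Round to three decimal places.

Mean return r̄ = 10.20 / 5 = 2.0400%
Sample std dev = √[157.9720 / 4] = 6.2843%
Sharpe = (r̄ − rf) / σ = (2.0400 − 0.56) / 6.2843 = 1.4800 / 6.2843 = 0.2355

0.236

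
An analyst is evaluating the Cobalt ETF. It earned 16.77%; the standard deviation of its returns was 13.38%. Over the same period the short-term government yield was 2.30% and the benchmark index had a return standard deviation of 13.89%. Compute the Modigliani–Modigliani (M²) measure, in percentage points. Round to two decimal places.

Sharpe = (Rp − Rf) / σp = (16.77% − 2.30%) / 13.38% = 1.0815
M² = Rf + Sharpe × σm = 2.30% + 1.0815 × 13.89% = 17.3220%

17.32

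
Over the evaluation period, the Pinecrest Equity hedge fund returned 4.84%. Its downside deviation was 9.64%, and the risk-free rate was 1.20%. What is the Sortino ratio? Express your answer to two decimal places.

0.38

Sortino = (Rp − Rf) / σd = (4.84% − 1.20%) / 9.64% = 3.64% / 9.64% = 0.3776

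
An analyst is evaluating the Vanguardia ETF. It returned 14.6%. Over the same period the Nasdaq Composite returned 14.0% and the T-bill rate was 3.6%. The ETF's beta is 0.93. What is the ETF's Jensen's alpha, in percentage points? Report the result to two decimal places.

CAPM expected return = Rf + β(Rm − Rf) = 3.6% + 0.93 × (14.0% − 3.6%) = 3.6 + 0.93 × 10.40 = 13.2720%
Jensen's α = Rp − E[R] = 14.6% − 13.2720% = 1.3280

1.33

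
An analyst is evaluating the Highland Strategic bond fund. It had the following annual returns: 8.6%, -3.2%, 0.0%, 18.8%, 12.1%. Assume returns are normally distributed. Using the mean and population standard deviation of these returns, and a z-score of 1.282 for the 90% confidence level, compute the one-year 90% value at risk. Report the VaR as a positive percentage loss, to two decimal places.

3.00

Mean return μ = 36.30 / 5 = 7.2600%
Σ(r − μ)² = (8.6 − 7.2600)² + (-3.2 − 7.2600)² + (0 − 7.2600)² + … = 320.5120
population σ = √(320.5120 / 5) = √64.1024 = 8.0064%
VaR = −(μ − z·σ) = −(7.2600 − 1.282 × 8.0064) = −(-3.0042) = 3.0042%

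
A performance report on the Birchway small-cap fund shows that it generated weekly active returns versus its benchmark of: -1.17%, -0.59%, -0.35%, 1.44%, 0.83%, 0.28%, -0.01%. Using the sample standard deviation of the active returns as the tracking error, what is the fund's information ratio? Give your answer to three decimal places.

0.070

Mean return r̄ = 0.430 / 7 = 0.0614%
Sample σ = √[Σ(r − r̄)² / 6] = √[4.6541 / 6] = √0.7757 = 0.8807%
IR = r̄ / tracking error = 0.0614 / 0.8807 = 0.0697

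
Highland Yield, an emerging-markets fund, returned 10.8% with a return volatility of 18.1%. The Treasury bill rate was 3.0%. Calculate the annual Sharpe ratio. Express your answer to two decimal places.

0.43

Sharpe = (Rp − Rf) / σp = (10.8% − 3.0%) / 18.1% = 7.80% / 18.1% = 0.4309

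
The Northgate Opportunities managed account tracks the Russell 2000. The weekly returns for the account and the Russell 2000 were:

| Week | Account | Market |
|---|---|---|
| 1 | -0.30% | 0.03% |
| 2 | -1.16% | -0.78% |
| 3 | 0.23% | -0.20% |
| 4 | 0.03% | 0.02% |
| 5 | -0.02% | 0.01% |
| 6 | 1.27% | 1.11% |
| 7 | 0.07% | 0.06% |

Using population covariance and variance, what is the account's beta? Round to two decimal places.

r̄p = 0.0171%,  r̄m = 0.0357%
Cov = Σ(rp − r̄p)(rm − r̄m) / 7 = 0.3228
Var(rm) = Σ(rm − r̄m)² / 7 = 0.2681
β = Cov / Var = 0.3228 / 0.2681 = 1.2040

1.20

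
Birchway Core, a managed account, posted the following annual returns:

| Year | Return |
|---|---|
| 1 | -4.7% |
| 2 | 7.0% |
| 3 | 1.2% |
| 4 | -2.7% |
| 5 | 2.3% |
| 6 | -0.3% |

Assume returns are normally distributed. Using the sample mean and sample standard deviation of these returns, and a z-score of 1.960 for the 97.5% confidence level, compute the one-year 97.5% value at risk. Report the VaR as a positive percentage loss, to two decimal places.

Mean return r̄ = 2.80 / 6 = 0.4667%
Σ(r − r̄)² = (-4.7 − 0.4667)² + (7 − 0.4667)² + (1.2 − 0.4667)² + … = 83.8933
sample σ = √(83.8933 / 5) = √16.7787 = 4.0962%
VaR = −(r̄ − z·σ) = −(0.4667 − 1.960 × 4.0962) = −(-7.5619) = 7.5619%

7.56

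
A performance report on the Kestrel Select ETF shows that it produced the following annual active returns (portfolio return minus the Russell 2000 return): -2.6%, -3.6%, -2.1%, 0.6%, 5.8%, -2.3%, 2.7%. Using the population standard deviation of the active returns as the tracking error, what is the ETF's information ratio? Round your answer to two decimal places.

-0.07

μ = (-2.6 − 3.6 − 2.1 + 0.6 + 5.8 − 2.3 + 2.7) / 7 = -0.2143%
Σ(r − μ)² = (-2.6 − (-0.2143))² + (-3.6 − (-0.2143))² + (-2.1 − (-0.2143))² + … = 70.3886
σ = √[70.3886 / 7] = 3.1710%
IR = μ / tracking error = -0.2143 / 3.1710 = -0.0676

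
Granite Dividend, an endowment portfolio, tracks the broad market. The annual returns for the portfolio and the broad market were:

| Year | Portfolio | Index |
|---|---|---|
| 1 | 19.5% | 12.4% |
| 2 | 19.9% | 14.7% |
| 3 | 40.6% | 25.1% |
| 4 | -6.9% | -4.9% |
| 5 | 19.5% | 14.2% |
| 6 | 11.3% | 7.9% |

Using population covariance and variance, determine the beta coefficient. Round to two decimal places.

1.55

r̄p = 17.3167%,  r̄m = 11.5667%
Cov = Σ(rp − r̄p)(rm − r̄m) / 6 = 125.2656
Var(rm) = Σ(rm − r̄m)² / 6 = 80.8656
β = Cov / Var = 125.2656 / 80.8656 = 1.5491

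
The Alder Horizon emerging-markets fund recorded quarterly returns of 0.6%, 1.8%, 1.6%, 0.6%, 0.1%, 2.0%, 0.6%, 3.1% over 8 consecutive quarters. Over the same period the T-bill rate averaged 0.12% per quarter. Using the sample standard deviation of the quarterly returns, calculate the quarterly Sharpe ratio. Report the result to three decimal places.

Mean return r̄ = 10.40 / 8 = 1.3000%
Σ(r − r̄)² = (0.6 − 1.3000)² + (1.8 − 1.3000)² + … = 6.9800
σ = √[6.9800 / 7] = 0.9986%
Sharpe = (r̄ − rf) / σ = (1.3000 − 0.12) / 0.9986 = 1.1800 / 0.9986 = 1.1817

1.182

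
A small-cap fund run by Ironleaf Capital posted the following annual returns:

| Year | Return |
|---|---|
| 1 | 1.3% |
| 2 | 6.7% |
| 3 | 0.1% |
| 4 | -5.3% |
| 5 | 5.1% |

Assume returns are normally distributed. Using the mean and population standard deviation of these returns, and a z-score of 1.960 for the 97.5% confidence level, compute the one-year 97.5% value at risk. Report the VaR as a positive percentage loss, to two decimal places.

6.65

r̄ = (1.3 + 6.7 + 0.1 − 5.3 + 5.1) / 5 = 7.90 / 5 = 1.5800%
Population std dev = √[88.2080 / 5] = 4.2002%
VaR = −(r̄ − z·σ) = −(1.5800 − 1.960 × 4.2002) = −(-6.6524) = 6.6524%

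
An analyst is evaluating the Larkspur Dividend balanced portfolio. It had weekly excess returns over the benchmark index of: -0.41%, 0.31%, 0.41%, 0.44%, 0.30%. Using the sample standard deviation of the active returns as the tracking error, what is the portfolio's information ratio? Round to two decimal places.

0.60

Mean return r̄ = 1.050 / 5 = 0.2100%
Sample std dev = √[0.4954 / 4] = 0.3519%
IR = r̄ / tracking error = 0.2100 / 0.3519 = 0.5968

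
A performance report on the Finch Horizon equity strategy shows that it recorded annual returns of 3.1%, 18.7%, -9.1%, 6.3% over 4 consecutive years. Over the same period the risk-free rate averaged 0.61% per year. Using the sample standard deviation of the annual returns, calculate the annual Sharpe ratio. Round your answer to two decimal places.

0.36

μ = (3.1 + 18.7 − 9.1 + 6.3) / 4 = 4.7500%
Sample std dev = √[391.5500 / 3] = 11.4244%
Sharpe = (μ − rf) / σ = (4.7500 − 0.61) / 11.4244 = 4.1400 / 11.4244 = 0.3624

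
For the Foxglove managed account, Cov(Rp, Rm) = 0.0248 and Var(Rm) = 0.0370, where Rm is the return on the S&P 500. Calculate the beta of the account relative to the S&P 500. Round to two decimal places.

0.67

β = Cov(Rp, Rm) / Var(Rm) = 0.0248 / 0.0370 = 0.6703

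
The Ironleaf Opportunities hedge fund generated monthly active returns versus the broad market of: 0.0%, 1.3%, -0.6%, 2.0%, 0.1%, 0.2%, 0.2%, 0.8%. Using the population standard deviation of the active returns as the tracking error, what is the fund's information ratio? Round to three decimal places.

0.647

μ = (0 + 1.3 − 0.6 + 2 + 0.1 + 0.2 + 0.2 + 0.8) / 8 = 0.5000%
Population std dev = √[4.7800 / 8] = 0.7730%
IR = μ / tracking error = 0.5000 / 0.7730 = 0.6468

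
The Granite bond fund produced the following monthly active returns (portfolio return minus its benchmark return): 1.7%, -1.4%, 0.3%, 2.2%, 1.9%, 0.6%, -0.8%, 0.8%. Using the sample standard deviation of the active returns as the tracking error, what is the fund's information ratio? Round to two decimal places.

0.52

μ = (1.7 − 1.4 + 0.3 + 2.2 + 1.9 + 0.6 − 0.8 + 0.8) / 8 = 0.6625%
Sample std dev = √[11.5188 / 7] = 1.2828%
IR = μ / tracking error = 0.6625 / 1.2828 = 0.5164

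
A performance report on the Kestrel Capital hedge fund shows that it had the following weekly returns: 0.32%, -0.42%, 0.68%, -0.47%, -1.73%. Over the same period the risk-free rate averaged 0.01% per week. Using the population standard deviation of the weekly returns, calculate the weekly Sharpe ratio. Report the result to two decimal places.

-0.40

r̄ = (0.32 − 0.42 + 0.68 − 0.47 − 1.73) / 5 = -1.620 / 5 = -0.3240%
Population σ = √[Σ(r − r̄)² / 5] = √[3.4301 / 5] = √0.6860 = 0.8283%
Sharpe = (r̄ − rf) / σ = (-0.3240 − 0.01) / 0.8283 = -0.3340 / 0.8283 = -0.4032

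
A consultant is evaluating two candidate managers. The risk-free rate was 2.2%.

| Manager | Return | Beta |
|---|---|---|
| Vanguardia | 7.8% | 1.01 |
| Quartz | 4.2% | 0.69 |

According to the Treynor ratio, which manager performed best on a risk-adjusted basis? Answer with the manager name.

Vanguardia: Treynor = (7.8% − 2.2%) / 1.01 = 5.545
Quartz: Treynor = (4.2% − 2.2%) / 0.69 = 2.899
Highest: Vanguardia (5.545).

Vanguardia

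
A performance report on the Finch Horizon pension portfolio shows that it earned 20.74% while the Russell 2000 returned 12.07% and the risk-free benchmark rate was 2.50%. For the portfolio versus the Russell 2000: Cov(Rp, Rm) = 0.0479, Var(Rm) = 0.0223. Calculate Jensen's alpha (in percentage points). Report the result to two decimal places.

β = Cov / Var = 0.0479 / 0.0223 = 2.1480
E[R] = Rf + β(Rm − Rf) = 2.50% + 2.1480 × (12.07% − 2.50%) = 23.0564%
α = Rp − E[R] = 20.74% − 23.0564% = -2.3164

-2.32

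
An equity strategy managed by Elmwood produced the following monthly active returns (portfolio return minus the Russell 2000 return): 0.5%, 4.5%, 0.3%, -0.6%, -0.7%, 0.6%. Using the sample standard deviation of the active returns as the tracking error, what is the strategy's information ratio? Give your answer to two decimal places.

r̄ = (0.5 + 4.5 + 0.3 − 0.6 − 0.7 + 0.6) / 6 = 0.7667%
Σ(r − r̄)² = (0.5 − 0.7667)² + (4.5 − 0.7667)² + (0.3 − 0.7667)² + … = 18.2733
σ = √[18.2733 / 5] = 1.9117%
IR = r̄ / tracking error = 0.7667 / 1.9117 = 0.4011

0.40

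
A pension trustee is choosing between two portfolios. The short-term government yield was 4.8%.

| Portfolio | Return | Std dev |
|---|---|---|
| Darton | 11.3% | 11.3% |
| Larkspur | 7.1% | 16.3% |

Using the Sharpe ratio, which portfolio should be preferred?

Darton

Darton: Sharpe ratio = (11.3% − 4.8%) / 11.3% = 0.575
Larkspur: Sharpe ratio = (7.1% − 4.8%) / 16.3% = 0.141
Highest: Darton (0.575).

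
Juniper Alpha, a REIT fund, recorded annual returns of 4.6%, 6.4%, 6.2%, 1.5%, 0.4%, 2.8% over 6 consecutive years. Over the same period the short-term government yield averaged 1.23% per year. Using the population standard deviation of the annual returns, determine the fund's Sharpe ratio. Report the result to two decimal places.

1.07

Mean return μ = 21.90 / 6 = 3.6500%
Σ(r − μ)² = 30.8750; population σ = √(30.8750/6) = 2.2684%
Sharpe = (μ − rf) / σ = (3.6500 − 1.23) / 2.2684 = 2.4200 / 2.2684 = 1.0668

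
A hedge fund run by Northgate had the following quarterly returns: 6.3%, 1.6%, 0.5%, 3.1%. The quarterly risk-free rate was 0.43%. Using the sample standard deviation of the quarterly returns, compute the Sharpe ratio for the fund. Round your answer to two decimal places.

r̄ = (6.3 + 1.6 + 0.5 + 3.1) / 4 = 11.50 / 4 = 2.8750%
Σ(r − r̄)² = (6.3 − 2.8750)² + (1.6 − 2.8750)² + … = 19.0475
sample σ = √(19.0475 / 3) = √6.3492 = 2.5198%
Sharpe = (r̄ − rf) / σ = (2.8750 − 0.43) / 2.5198 = 2.4450 / 2.5198 = 0.9703

0.97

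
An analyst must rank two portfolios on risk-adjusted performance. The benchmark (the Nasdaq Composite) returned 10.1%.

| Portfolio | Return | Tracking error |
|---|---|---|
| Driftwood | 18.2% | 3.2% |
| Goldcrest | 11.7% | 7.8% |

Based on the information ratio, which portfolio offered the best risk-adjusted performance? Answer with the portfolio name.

Driftwood

Driftwood: IR = (18.2% − 10.1%) / 3.2% = 2.531
Goldcrest: IR = (11.7% − 10.1%) / 7.8% = 0.205
Highest: Driftwood (2.531).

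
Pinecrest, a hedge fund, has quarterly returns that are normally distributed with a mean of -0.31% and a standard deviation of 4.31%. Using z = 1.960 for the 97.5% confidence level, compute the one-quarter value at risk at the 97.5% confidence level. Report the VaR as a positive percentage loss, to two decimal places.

VaR (as % loss) = −(μ − z·σ) = −(-0.31% − 1.960 × 4.31%) = −(-8.7576%) = 8.7576%

8.76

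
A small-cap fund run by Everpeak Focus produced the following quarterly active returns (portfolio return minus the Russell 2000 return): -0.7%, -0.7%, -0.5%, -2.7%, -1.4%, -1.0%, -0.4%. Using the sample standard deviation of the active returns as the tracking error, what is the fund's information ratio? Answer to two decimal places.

μ = (-0.7 − 0.7 − 0.5 − 2.7 − 1.4 − 1 − 0.4) / 7 = -7.40 / 7 = -1.0571%
Σ(r − μ)² = (-0.7 − (-1.0571))² + (-0.7 − (-1.0571))² + … = 3.8171
σ = √[3.8171 / 6] = 0.7976%
IR = μ / tracking error = -1.0571 / 0.7976 = -1.3254

-1.33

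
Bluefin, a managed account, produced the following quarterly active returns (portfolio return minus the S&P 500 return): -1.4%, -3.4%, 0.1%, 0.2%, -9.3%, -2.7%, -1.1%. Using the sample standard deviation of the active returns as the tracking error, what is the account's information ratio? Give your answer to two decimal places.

Mean return μ = -17.60 / 7 = -2.5143%
Σ(r − μ)² = (-1.4 − (-2.5143))² + (-3.4 − (-2.5143))² + (0.1 − (-2.5143))² + … = 64.3086
sample σ = √(64.3086 / 6) = √10.7181 = 3.2739%
IR = μ / tracking error = -2.5143 / 3.2739 = -0.7680

-0.77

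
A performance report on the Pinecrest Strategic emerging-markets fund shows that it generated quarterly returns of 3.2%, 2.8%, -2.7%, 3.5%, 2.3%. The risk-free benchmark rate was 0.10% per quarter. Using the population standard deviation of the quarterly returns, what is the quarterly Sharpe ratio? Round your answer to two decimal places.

0.75

r̄ = (3.2 + 2.8 − 2.7 + 3.5 + 2.3) / 5 = 9.10 / 5 = 1.8200%
Σ(r − r̄)² = (3.2 − 1.8200)² + (2.8 − 1.8200)² + … = 26.3480
population σ = √(26.3480 / 5) = √5.2696 = 2.2956%
Sharpe = (r̄ − rf) / σ = (1.8200 − 0.1) / 2.2956 = 1.7200 / 2.2956 = 0.7493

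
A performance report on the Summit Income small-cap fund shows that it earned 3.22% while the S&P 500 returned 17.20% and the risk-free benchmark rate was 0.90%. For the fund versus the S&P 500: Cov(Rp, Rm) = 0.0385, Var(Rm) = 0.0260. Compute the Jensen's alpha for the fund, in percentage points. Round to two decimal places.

β = Cov / Var = 0.0385 / 0.0260 = 1.4808
E[R] = Rf + β(Rm − Rf) = 0.90% + 1.4808 × (17.20% − 0.90%) = 25.0370%
α = Rp − E[R] = 3.22% − 25.0370% = -21.8170

-21.82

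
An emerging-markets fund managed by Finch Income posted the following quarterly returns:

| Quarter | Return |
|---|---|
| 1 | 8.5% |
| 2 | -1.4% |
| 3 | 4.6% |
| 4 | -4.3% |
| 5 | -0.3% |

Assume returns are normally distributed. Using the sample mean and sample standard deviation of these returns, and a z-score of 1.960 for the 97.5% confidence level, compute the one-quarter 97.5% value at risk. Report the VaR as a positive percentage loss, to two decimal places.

8.57

r̄ = (8.5 − 1.4 + 4.6 − 4.3 − 0.3) / 5 = 7.10 / 5 = 1.4200%
Sample σ = √[Σ(r − r̄)² / 4] = √[103.8680 / 4] = √25.9670 = 5.0958%
VaR = −(r̄ − z·σ) = −(1.4200 − 1.960 × 5.0958) = −(-8.5678) = 8.5678%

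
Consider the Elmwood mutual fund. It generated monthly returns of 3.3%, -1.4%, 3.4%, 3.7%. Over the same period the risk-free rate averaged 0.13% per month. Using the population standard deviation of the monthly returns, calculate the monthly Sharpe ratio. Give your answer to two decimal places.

r̄ = (3.3 − 1.4 + 3.4 + 3.7) / 4 = 2.2500%
Population std dev = √[17.8500 / 4] = 2.1125%
Sharpe = (r̄ − rf) / σ = (2.2500 − 0.13) / 2.1125 = 2.1200 / 2.1125 = 1.0036

1.00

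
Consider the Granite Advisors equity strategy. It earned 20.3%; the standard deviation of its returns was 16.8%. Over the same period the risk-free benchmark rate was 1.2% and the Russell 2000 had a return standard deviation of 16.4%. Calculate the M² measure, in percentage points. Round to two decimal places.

Sharpe = (Rp − Rf) / σp = (20.3% − 1.2%) / 16.8% = 1.1369
M² = Rf + Sharpe × σm = 1.2% + 1.1369 × 16.4% = 19.8452%

19.85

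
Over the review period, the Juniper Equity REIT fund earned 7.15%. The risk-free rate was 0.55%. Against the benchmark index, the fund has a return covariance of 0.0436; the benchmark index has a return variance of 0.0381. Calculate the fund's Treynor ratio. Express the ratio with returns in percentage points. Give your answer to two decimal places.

5.77

β = Cov / Var = 0.0436 / 0.0381 = 1.1444
Treynor = (Rp − Rf) / β = (7.15% − 0.55%) / 1.1444 = 6.60 / 1.1444 = 5.7672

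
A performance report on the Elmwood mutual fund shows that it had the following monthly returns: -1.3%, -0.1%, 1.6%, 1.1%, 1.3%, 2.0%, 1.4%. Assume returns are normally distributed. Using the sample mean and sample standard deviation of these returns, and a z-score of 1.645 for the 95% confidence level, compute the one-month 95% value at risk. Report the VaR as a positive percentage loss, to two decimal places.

1.04

Mean return r̄ = 6.00 / 7 = 0.8571%
Sample σ = √[Σ(r − r̄)² / 6] = √[7.9771 / 6] = √1.3295 = 1.1530%
VaR = −(r̄ − z·σ) = −(0.8571 − 1.645 × 1.1530) = −(-1.0396) = 1.0396%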